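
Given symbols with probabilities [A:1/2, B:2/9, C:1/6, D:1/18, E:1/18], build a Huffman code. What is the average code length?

Huffman tree construction:
Combine smallest probabilities repeatedly
Resulting codes:
  A: 0 (length 1)
  B: 10 (length 2)
  C: 111 (length 3)
  D: 1100 (length 4)
  E: 1101 (length 4)
Average length = Σ p(s) × length(s) = 1.8889 bits


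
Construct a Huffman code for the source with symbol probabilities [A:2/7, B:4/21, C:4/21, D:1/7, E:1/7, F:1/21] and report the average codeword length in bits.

Huffman tree construction:
Combine smallest probabilities repeatedly
Resulting codes:
  A: 10 (length 2)
  B: 111 (length 3)
  C: 00 (length 2)
  D: 011 (length 3)
  E: 110 (length 3)
  F: 010 (length 3)
Average length = Σ p(s) × length(s) = 2.5238 bits


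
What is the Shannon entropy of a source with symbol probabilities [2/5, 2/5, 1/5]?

H(X) = -Σ p(x) log₂ p(x)
  -2/5 × log₂(2/5) = 0.5288
  -2/5 × log₂(2/5) = 0.5288
  -1/5 × log₂(1/5) = 0.4644
H(X) = 1.5219 bits


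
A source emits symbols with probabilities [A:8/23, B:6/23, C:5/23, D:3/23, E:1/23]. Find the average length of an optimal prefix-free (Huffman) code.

Huffman tree construction:
Combine smallest probabilities repeatedly
Resulting codes:
  A: 11 (length 2)
  B: 10 (length 2)
  C: 01 (length 2)
  D: 001 (length 3)
  E: 000 (length 3)
Average length = Σ p(s) × length(s) = 2.1739 bits


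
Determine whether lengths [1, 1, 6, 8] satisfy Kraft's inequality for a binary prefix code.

Kraft inequality: Σ 2^(-l_i) ≤ 1 for prefix-free code
Calculating: 2^(-1) + 2^(-1) + 2^(-6) + 2^(-8)
= 0.5 + 0.5 + 0.015625 + 0.00390625
= 1.0195
Since 1.0195 > 1, prefix-free code does not exist


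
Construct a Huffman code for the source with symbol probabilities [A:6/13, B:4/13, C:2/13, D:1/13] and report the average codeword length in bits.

Huffman tree construction:
Combine smallest probabilities repeatedly
Resulting codes:
  A: 0 (length 1)
  B: 11 (length 2)
  C: 101 (length 3)
  D: 100 (length 3)
Average length = Σ p(s) × length(s) = 1.7692 bits


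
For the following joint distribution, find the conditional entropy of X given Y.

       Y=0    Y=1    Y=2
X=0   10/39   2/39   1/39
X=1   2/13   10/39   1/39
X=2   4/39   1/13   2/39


H(X|Y) = Σ_y p(y) H(X|Y=y)
  p(Y=0) = 20/39, H(X|Y=0) = 1.4855
  p(Y=1) = 5/13, H(X|Y=1) = 1.2419
  p(Y=2) = 4/39, H(X|Y=2) = 1.5000
H(X|Y) = 0.5128×1.4855 + 0.3846×1.2419 + 0.1026×1.5000 = 1.3933 bits


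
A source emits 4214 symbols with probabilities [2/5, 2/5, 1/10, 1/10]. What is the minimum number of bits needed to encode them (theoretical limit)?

Entropy H = 1.7219 bits/symbol
Minimum bits = H × n = 1.7219 × 4214
= 7256.20 bits


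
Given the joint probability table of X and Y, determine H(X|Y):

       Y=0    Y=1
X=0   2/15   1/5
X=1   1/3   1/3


H(X|Y) = Σ_y p(y) H(X|Y=y)
  p(Y=0) = 7/15, H(X|Y=0) = 0.8631
  p(Y=1) = 8/15, H(X|Y=1) = 0.9544
H(X|Y) = 0.4667×0.8631 + 0.5333×0.9544 = 0.9118 bits


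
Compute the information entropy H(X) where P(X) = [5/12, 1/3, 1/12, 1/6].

H(X) = -Σ p(x) log₂ p(x)
  -5/12 × log₂(5/12) = 0.5263
  -1/3 × log₂(1/3) = 0.5283
  -1/12 × log₂(1/12) = 0.2987
  -1/6 × log₂(1/6) = 0.4308
H(X) = 1.7842 bits


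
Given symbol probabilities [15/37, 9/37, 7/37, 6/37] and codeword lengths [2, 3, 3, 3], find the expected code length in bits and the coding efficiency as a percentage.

Average length L = Σ p_i × l_i = 2.5946 bits
Entropy H = 1.9042 bits
Efficiency η = H/L × 100% = 73.39%


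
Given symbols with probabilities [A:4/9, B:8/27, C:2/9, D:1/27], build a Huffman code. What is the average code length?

Huffman tree construction:
Combine smallest probabilities repeatedly
Resulting codes:
  A: 0 (length 1)
  B: 11 (length 2)
  C: 101 (length 3)
  D: 100 (length 3)
Average length = Σ p(s) × length(s) = 1.8148 bits


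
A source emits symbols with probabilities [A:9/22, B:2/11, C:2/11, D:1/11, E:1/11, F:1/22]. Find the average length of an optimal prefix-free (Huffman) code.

Huffman tree construction:
Combine smallest probabilities repeatedly
Resulting codes:
  A: 0 (length 1)
  B: 110 (length 3)
  C: 111 (length 3)
  D: 1011 (length 4)
  E: 100 (length 3)
  F: 1010 (length 4)
Average length = Σ p(s) × length(s) = 2.3182 bits


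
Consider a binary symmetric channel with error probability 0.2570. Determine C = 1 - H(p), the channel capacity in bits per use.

For BSC with error probability p:
C = 1 - H(p) where H(p) is binary entropy
H(0.2570) = -0.2570 × log₂(0.2570) - 0.7430 × log₂(0.7430)
H(p) = 0.8222
C = 1 - 0.8222 = 0.1778 bits/use


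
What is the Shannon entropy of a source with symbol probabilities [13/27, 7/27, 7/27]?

H(X) = -Σ p(x) log₂ p(x)
  -13/27 × log₂(13/27) = 0.5077
  -7/27 × log₂(7/27) = 0.5049
  -7/27 × log₂(7/27) = 0.5049
H(X) = 1.5175 bits


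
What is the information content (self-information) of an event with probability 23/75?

Information content I(x) = -log₂(p(x))
I = -log₂(23/75) = -log₂(0.3067)
I = 1.7053 bits


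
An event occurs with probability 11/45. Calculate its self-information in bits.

Information content I(x) = -log₂(p(x))
I = -log₂(11/45) = -log₂(0.2444)
I = 2.0324 bits


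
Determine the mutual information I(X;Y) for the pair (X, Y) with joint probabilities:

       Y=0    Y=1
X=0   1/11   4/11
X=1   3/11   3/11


H(X) = 0.9940, H(Y) = 0.9457, H(X,Y) = 1.8676
I(X;Y) = H(X) + H(Y) - H(X,Y) = 0.0721 bits


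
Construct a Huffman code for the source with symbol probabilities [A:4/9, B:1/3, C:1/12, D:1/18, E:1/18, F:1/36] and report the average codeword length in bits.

Huffman tree construction:
Combine smallest probabilities repeatedly
Resulting codes:
  A: 0 (length 1)
  B: 11 (length 2)
  C: 1011 (length 4)
  D: 1001 (length 4)
  E: 1010 (length 4)
  F: 1000 (length 4)
Average length = Σ p(s) × length(s) = 2.0000 bits


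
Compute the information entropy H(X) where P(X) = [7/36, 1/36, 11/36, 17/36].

H(X) = -Σ p(x) log₂ p(x)
  -7/36 × log₂(7/36) = 0.4594
  -1/36 × log₂(1/36) = 0.1436
  -11/36 × log₂(11/36) = 0.5227
  -17/36 × log₂(17/36) = 0.5112
H(X) = 1.6368 bits


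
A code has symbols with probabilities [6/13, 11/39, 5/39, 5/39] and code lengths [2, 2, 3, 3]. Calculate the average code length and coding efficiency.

Average length L = Σ p_i × l_i = 2.2564 bits
Entropy H = 1.7897 bits
Efficiency η = H/L × 100% = 79.32%


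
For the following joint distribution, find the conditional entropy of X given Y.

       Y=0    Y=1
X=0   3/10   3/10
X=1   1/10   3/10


H(X|Y) = Σ_y p(y) H(X|Y=y)
  p(Y=0) = 2/5, H(X|Y=0) = 0.8113
  p(Y=1) = 3/5, H(X|Y=1) = 1.0000
H(X|Y) = 0.4000×0.8113 + 0.6000×1.0000 = 0.9245 bits


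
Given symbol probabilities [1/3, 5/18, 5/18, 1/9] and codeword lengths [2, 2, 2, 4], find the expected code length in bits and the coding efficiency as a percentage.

Average length L = Σ p_i × l_i = 2.2222 bits
Entropy H = 1.9072 bits
Efficiency η = H/L × 100% = 85.82%


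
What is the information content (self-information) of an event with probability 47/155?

Information content I(x) = -log₂(p(x))
I = -log₂(47/155) = -log₂(0.3032)
I = 1.7215 bits


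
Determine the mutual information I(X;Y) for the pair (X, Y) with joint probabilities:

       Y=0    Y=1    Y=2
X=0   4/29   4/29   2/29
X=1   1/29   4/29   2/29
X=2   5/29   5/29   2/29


H(X) = 1.5514, H(Y) = 1.5189, H(X,Y) = 3.0228
I(X;Y) = H(X) + H(Y) - H(X,Y) = 0.0474 bits


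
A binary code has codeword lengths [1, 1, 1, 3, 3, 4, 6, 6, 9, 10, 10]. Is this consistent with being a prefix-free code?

Kraft inequality: Σ 2^(-l_i) ≤ 1 for prefix-free code
Calculating: 2^(-1) + 2^(-1) + 2^(-1) + 2^(-3) + 2^(-3) + 2^(-4) + 2^(-6) + 2^(-6) + 2^(-9) + 2^(-10) + 2^(-10)
= 0.5 + 0.5 + 0.5 + 0.125 + 0.125 + 0.0625 + 0.015625 + 0.015625 + 0.001953125 + 0.0009765625 + 0.0009765625
= 1.8477
Since 1.8477 > 1, prefix-free code does not exist


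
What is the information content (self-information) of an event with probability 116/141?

Information content I(x) = -log₂(p(x))
I = -log₂(116/141) = -log₂(0.8227)
I = 0.2816 bits


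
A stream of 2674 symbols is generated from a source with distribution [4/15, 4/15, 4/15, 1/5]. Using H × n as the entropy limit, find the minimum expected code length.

Entropy H = 1.9899 bits/symbol
Minimum bits = H × n = 1.9899 × 2674
= 5320.99 bits


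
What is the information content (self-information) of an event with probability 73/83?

Information content I(x) = -log₂(p(x))
I = -log₂(73/83) = -log₂(0.8795)
I = 0.1852 bits


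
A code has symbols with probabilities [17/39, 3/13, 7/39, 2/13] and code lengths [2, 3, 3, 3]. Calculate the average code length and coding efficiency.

Average length L = Σ p_i × l_i = 2.5641 bits
Entropy H = 1.8706 bits
Efficiency η = H/L × 100% = 72.95%


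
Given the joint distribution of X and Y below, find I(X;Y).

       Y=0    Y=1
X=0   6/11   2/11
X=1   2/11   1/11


H(X) = 0.8454, H(Y) = 0.8454, H(X,Y) = 1.6858
I(X;Y) = H(X) + H(Y) - H(X,Y) = 0.0049 bits


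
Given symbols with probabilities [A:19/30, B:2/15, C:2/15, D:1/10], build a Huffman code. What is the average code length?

Huffman tree construction:
Combine smallest probabilities repeatedly
Resulting codes:
  A: 1 (length 1)
  B: 011 (length 3)
  C: 00 (length 2)
  D: 010 (length 3)
Average length = Σ p(s) × length(s) = 1.6000 bits


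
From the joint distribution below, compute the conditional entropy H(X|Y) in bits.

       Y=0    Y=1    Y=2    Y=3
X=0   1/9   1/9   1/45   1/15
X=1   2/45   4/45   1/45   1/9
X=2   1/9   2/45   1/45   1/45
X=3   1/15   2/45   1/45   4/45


H(X|Y) = Σ_y p(y) H(X|Y=y)
  p(Y=0) = 1/3, H(X|Y=0) = 1.9086
  p(Y=1) = 13/45, H(X|Y=1) = 1.8843
  p(Y=2) = 4/45, H(X|Y=2) = 2.0000
  p(Y=3) = 13/45, H(X|Y=3) = 1.8262
H(X|Y) = 0.3333×1.9086 + 0.2889×1.8843 + 0.0889×2.0000 + 0.2889×1.8262 = 1.8859 bits


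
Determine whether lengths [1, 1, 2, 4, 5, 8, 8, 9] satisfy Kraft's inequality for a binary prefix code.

Kraft inequality: Σ 2^(-l_i) ≤ 1 for prefix-free code
Calculating: 2^(-1) + 2^(-1) + 2^(-2) + 2^(-4) + 2^(-5) + 2^(-8) + 2^(-8) + 2^(-9)
= 0.5 + 0.5 + 0.25 + 0.0625 + 0.03125 + 0.00390625 + 0.00390625 + 0.001953125
= 1.3535
Since 1.3535 > 1, prefix-free code does not exist


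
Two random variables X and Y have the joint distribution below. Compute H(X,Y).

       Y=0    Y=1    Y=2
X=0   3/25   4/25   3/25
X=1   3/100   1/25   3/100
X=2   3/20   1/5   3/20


H(X,Y) = -Σ p(x,y) log₂ p(x,y)
  p(0,0)=3/25: -0.1200 × log₂(0.1200) = 0.3671
  p(0,1)=4/25: -0.1600 × log₂(0.1600) = 0.4230
  p(0,2)=3/25: -0.1200 × log₂(0.1200) = 0.3671
  p(1,0)=3/100: -0.0300 × log₂(0.0300) = 0.1518
  p(1,1)=1/25: -0.0400 × log₂(0.0400) = 0.1858
  p(1,2)=3/100: -0.0300 × log₂(0.0300) = 0.1518
  p(2,0)=3/20: -0.1500 × log₂(0.1500) = 0.4105
  p(2,1)=1/5: -0.2000 × log₂(0.2000) = 0.4644
  p(2,2)=3/20: -0.1500 × log₂(0.1500) = 0.4105
H(X,Y) = 2.9319 bits


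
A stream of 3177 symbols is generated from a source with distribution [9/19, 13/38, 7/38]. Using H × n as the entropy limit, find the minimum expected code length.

Entropy H = 1.4896 bits/symbol
Minimum bits = H × n = 1.4896 × 3177
= 4732.51 bits


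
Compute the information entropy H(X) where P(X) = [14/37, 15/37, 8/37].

H(X) = -Σ p(x) log₂ p(x)
  -14/37 × log₂(14/37) = 0.5305
  -15/37 × log₂(15/37) = 0.5281
  -8/37 × log₂(8/37) = 0.4777
H(X) = 1.5363 bits


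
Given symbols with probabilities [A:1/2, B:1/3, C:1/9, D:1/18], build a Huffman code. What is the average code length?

Huffman tree construction:
Combine smallest probabilities repeatedly
Resulting codes:
  A: 0 (length 1)
  B: 11 (length 2)
  C: 101 (length 3)
  D: 100 (length 3)
Average length = Σ p(s) × length(s) = 1.6667 bits


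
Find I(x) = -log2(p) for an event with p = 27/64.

Information content I(x) = -log₂(p(x))
I = -log₂(27/64) = -log₂(0.4219)
I = 1.2451 bits


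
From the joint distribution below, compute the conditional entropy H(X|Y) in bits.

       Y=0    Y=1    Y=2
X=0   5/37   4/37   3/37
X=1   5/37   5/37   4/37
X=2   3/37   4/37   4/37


H(X|Y) = Σ_y p(y) H(X|Y=y)
  p(Y=0) = 13/37, H(X|Y=0) = 1.5486
  p(Y=1) = 13/37, H(X|Y=1) = 1.5766
  p(Y=2) = 11/37, H(X|Y=2) = 1.5726
H(X|Y) = 0.3514×1.5486 + 0.3514×1.5766 + 0.2973×1.5726 = 1.5656 bits


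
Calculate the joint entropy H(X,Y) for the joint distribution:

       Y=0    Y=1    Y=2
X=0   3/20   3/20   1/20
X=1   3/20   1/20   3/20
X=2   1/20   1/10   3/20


H(X,Y) = -Σ p(x,y) log₂ p(x,y)
  p(0,0)=3/20: -0.1500 × log₂(0.1500) = 0.4105
  p(0,1)=3/20: -0.1500 × log₂(0.1500) = 0.4105
  p(0,2)=1/20: -0.0500 × log₂(0.0500) = 0.2161
  p(1,0)=3/20: -0.1500 × log₂(0.1500) = 0.4105
  p(1,1)=1/20: -0.0500 × log₂(0.0500) = 0.2161
  p(1,2)=3/20: -0.1500 × log₂(0.1500) = 0.4105
  p(2,0)=1/20: -0.0500 × log₂(0.0500) = 0.2161
  p(2,1)=1/10: -0.1000 × log₂(0.1000) = 0.3322
  p(2,2)=3/20: -0.1500 × log₂(0.1500) = 0.4105
H(X,Y) = 3.0332 bits


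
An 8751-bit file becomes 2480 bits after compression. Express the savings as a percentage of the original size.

Space savings = (1 - Compressed/Original) × 100%
= (1 - 2480/8751) × 100%
= 71.66%


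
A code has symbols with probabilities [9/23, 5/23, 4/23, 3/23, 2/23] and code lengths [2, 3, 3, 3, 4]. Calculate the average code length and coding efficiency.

Average length L = Σ p_i × l_i = 2.6957 bits
Entropy H = 2.1369 bits
Efficiency η = H/L × 100% = 79.27%


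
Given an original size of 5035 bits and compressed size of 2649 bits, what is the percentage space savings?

Space savings = (1 - Compressed/Original) × 100%
= (1 - 2649/5035) × 100%
= 47.39%


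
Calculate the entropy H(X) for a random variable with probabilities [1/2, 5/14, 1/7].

H(X) = -Σ p(x) log₂ p(x)
  -1/2 × log₂(1/2) = 0.5000
  -5/14 × log₂(5/14) = 0.5305
  -1/7 × log₂(1/7) = 0.4011
H(X) = 1.4316 bits


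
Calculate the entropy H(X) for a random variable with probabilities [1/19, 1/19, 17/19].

H(X) = -Σ p(x) log₂ p(x)
  -1/19 × log₂(1/19) = 0.2236
  -1/19 × log₂(1/19) = 0.2236
  -17/19 × log₂(17/19) = 0.1436
H(X) = 0.5907 bits


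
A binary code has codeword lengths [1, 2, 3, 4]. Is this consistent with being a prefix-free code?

Kraft inequality: Σ 2^(-l_i) ≤ 1 for prefix-free code
Calculating: 2^(-1) + 2^(-2) + 2^(-3) + 2^(-4)
= 0.5 + 0.25 + 0.125 + 0.0625
= 0.9375
Since 0.9375 ≤ 1, prefix-free code exists


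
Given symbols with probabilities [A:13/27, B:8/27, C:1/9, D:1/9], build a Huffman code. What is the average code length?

Huffman tree construction:
Combine smallest probabilities repeatedly
Resulting codes:
  A: 0 (length 1)
  B: 11 (length 2)
  C: 100 (length 3)
  D: 101 (length 3)
Average length = Σ p(s) × length(s) = 1.7407 bits


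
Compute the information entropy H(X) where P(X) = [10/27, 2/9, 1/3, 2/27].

H(X) = -Σ p(x) log₂ p(x)
  -10/27 × log₂(10/27) = 0.5307
  -2/9 × log₂(2/9) = 0.4822
  -1/3 × log₂(1/3) = 0.5283
  -2/27 × log₂(2/27) = 0.2781
H(X) = 1.8194 bits


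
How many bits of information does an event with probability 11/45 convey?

Information content I(x) = -log₂(p(x))
I = -log₂(11/45) = -log₂(0.2444)
I = 2.0324 bits


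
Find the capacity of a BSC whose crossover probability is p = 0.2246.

For BSC with error probability p:
C = 1 - H(p) where H(p) is binary entropy
H(0.2246) = -0.2246 × log₂(0.2246) - 0.7754 × log₂(0.7754)
H(p) = 0.7685
C = 1 - 0.7685 = 0.2315 bits/use


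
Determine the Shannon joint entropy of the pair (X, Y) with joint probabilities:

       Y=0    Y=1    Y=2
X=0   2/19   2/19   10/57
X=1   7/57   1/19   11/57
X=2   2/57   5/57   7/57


H(X,Y) = -Σ p(x,y) log₂ p(x,y)
  p(0,0)=2/19: -0.1053 × log₂(0.1053) = 0.3419
  p(0,1)=2/19: -0.1053 × log₂(0.1053) = 0.3419
  p(0,2)=10/57: -0.1754 × log₂(0.1754) = 0.4405
  p(1,0)=7/57: -0.1228 × log₂(0.1228) = 0.3716
  p(1,1)=1/19: -0.0526 × log₂(0.0526) = 0.2236
  p(1,2)=11/57: -0.1930 × log₂(0.1930) = 0.4580
  p(2,0)=2/57: -0.0351 × log₂(0.0351) = 0.1696
  p(2,1)=5/57: -0.0877 × log₂(0.0877) = 0.3080
  p(2,2)=7/57: -0.1228 × log₂(0.1228) = 0.3716
H(X,Y) = 3.0266 bits


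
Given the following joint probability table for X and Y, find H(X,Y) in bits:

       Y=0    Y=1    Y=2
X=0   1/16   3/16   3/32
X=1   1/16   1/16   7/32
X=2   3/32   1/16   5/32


H(X,Y) = -Σ p(x,y) log₂ p(x,y)
  p(0,0)=1/16: -0.0625 × log₂(0.0625) = 0.2500
  p(0,1)=3/16: -0.1875 × log₂(0.1875) = 0.4528
  p(0,2)=3/32: -0.0938 × log₂(0.0938) = 0.3202
  p(1,0)=1/16: -0.0625 × log₂(0.0625) = 0.2500
  p(1,1)=1/16: -0.0625 × log₂(0.0625) = 0.2500
  p(1,2)=7/32: -0.2188 × log₂(0.2188) = 0.4796
  p(2,0)=3/32: -0.0938 × log₂(0.0938) = 0.3202
  p(2,1)=1/16: -0.0625 × log₂(0.0625) = 0.2500
  p(2,2)=5/32: -0.1562 × log₂(0.1562) = 0.4184
H(X,Y) = 2.9912 bits


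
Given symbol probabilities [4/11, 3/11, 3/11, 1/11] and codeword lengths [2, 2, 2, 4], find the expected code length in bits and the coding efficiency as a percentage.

Average length L = Σ p_i × l_i = 2.1818 bits
Entropy H = 1.8676 bits
Efficiency η = H/L × 100% = 85.60%


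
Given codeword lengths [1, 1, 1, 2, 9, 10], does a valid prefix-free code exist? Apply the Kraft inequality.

Kraft inequality: Σ 2^(-l_i) ≤ 1 for prefix-free code
Calculating: 2^(-1) + 2^(-1) + 2^(-1) + 2^(-2) + 2^(-9) + 2^(-10)
= 0.5 + 0.5 + 0.5 + 0.25 + 0.001953125 + 0.0009765625
= 1.7529
Since 1.7529 > 1, prefix-free code does not exist


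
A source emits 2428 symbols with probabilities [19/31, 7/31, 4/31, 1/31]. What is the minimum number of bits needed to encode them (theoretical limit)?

Entropy H = 1.4586 bits/symbol
Minimum bits = H × n = 1.4586 × 2428
= 3541.59 bits


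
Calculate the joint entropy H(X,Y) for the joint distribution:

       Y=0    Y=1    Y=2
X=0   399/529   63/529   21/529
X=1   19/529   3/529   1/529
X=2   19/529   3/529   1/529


H(X,Y) = -Σ p(x,y) log₂ p(x,y)
  p(0,0)=399/529: -0.7543 × log₂(0.7543) = 0.3069
  p(0,1)=63/529: -0.1191 × log₂(0.1191) = 0.3656
  p(0,2)=21/529: -0.0397 × log₂(0.0397) = 0.1848
  p(1,0)=19/529: -0.0359 × log₂(0.0359) = 0.1724
  p(1,1)=3/529: -0.0057 × log₂(0.0057) = 0.0423
  p(1,2)=1/529: -0.0019 × log₂(0.0019) = 0.0171
  p(2,0)=19/529: -0.0359 × log₂(0.0359) = 0.1724
  p(2,1)=3/529: -0.0057 × log₂(0.0057) = 0.0423
  p(2,2)=1/529: -0.0019 × log₂(0.0019) = 0.0171
H(X,Y) = 1.3209 bits


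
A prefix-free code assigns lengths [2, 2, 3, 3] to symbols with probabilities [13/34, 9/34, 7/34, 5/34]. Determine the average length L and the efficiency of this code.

Average length L = Σ p_i × l_i = 2.3529 bits
Entropy H = 1.9140 bits
Efficiency η = H/L × 100% = 81.35%


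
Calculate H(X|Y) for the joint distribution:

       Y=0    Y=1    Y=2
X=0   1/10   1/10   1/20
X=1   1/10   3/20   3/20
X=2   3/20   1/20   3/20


H(X|Y) = Σ_y p(y) H(X|Y=y)
  p(Y=0) = 7/20, H(X|Y=0) = 1.5567
  p(Y=1) = 3/10, H(X|Y=1) = 1.4591
  p(Y=2) = 7/20, H(X|Y=2) = 1.4488
H(X|Y) = 0.3500×1.5567 + 0.3000×1.4591 + 0.3500×1.4488 = 1.4897 bits


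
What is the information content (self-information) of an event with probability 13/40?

Information content I(x) = -log₂(p(x))
I = -log₂(13/40) = -log₂(0.3250)
I = 1.6215 bits


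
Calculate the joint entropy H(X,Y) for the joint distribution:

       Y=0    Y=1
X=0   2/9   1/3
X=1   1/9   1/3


H(X,Y) = -Σ p(x,y) log₂ p(x,y)
  p(0,0)=2/9: -0.2222 × log₂(0.2222) = 0.4822
  p(0,1)=1/3: -0.3333 × log₂(0.3333) = 0.5283
  p(1,0)=1/9: -0.1111 × log₂(0.1111) = 0.3522
  p(1,1)=1/3: -0.3333 × log₂(0.3333) = 0.5283
H(X,Y) = 1.8911 bits


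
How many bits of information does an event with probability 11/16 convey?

Information content I(x) = -log₂(p(x))
I = -log₂(11/16) = -log₂(0.6875)
I = 0.5406 bits


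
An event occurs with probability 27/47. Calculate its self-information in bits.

Information content I(x) = -log₂(p(x))
I = -log₂(27/47) = -log₂(0.5745)
I = 0.7997 bits


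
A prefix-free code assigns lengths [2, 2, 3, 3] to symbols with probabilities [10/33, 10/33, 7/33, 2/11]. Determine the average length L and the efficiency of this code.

Average length L = Σ p_i × l_i = 2.3939 bits
Entropy H = 1.9656 bits
Efficiency η = H/L × 100% = 82.11%


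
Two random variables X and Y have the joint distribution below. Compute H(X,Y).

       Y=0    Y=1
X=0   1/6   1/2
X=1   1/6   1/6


H(X,Y) = -Σ p(x,y) log₂ p(x,y)
  p(0,0)=1/6: -0.1667 × log₂(0.1667) = 0.4308
  p(0,1)=1/2: -0.5000 × log₂(0.5000) = 0.5000
  p(1,0)=1/6: -0.1667 × log₂(0.1667) = 0.4308
  p(1,1)=1/6: -0.1667 × log₂(0.1667) = 0.4308
H(X,Y) = 1.7925 bits


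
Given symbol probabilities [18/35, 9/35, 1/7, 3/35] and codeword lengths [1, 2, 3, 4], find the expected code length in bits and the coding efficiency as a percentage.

Average length L = Σ p_i × l_i = 1.8000 bits
Entropy H = 1.7021 bits
Efficiency η = H/L × 100% = 94.56%


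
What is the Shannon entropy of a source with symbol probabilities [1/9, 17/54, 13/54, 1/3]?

H(X) = -Σ p(x) log₂ p(x)
  -1/9 × log₂(1/9) = 0.3522
  -17/54 × log₂(17/54) = 0.5249
  -13/54 × log₂(13/54) = 0.4946
  -1/3 × log₂(1/3) = 0.5283
H(X) = 1.9001 bits


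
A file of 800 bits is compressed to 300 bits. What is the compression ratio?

Compression ratio = Original / Compressed
= 800 / 300 = 2.67:1


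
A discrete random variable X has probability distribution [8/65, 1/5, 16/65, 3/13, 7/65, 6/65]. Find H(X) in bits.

H(X) = -Σ p(x) log₂ p(x)
  -8/65 × log₂(8/65) = 0.3720
  -1/5 × log₂(1/5) = 0.4644
  -16/65 × log₂(16/65) = 0.4978
  -3/13 × log₂(3/13) = 0.4882
  -7/65 × log₂(7/65) = 0.3462
  -6/65 × log₂(6/65) = 0.3173
H(X) = 2.4859 bits


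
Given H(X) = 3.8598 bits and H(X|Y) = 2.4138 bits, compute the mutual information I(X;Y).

I(X;Y) = H(X) - H(X|Y)
I(X;Y) = 3.8598 - 2.4138 = 1.446 bits


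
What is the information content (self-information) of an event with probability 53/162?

Information content I(x) = -log₂(p(x))
I = -log₂(53/162) = -log₂(0.3272)
I = 1.6119 bits


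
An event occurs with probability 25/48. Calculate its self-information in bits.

Information content I(x) = -log₂(p(x))
I = -log₂(25/48) = -log₂(0.5208)
I = 0.9411 bits


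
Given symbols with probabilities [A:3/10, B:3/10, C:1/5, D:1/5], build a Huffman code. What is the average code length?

Huffman tree construction:
Combine smallest probabilities repeatedly
Resulting codes:
  A: 10 (length 2)
  B: 11 (length 2)
  C: 00 (length 2)
  D: 01 (length 2)
Average length = Σ p(s) × length(s) = 2.0000 bits


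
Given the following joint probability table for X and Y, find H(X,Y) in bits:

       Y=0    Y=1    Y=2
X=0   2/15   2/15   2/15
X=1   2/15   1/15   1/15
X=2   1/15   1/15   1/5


H(X,Y) = -Σ p(x,y) log₂ p(x,y)
  p(0,0)=2/15: -0.1333 × log₂(0.1333) = 0.3876
  p(0,1)=2/15: -0.1333 × log₂(0.1333) = 0.3876
  p(0,2)=2/15: -0.1333 × log₂(0.1333) = 0.3876
  p(1,0)=2/15: -0.1333 × log₂(0.1333) = 0.3876
  p(1,1)=1/15: -0.0667 × log₂(0.0667) = 0.2605
  p(1,2)=1/15: -0.0667 × log₂(0.0667) = 0.2605
  p(2,0)=1/15: -0.0667 × log₂(0.0667) = 0.2605
  p(2,1)=1/15: -0.0667 × log₂(0.0667) = 0.2605
  p(2,2)=1/5: -0.2000 × log₂(0.2000) = 0.4644
H(X,Y) = 3.0566 bits


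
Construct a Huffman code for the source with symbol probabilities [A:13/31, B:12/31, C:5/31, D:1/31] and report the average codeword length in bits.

Huffman tree construction:
Combine smallest probabilities repeatedly
Resulting codes:
  A: 0 (length 1)
  B: 11 (length 2)
  C: 101 (length 3)
  D: 100 (length 3)
Average length = Σ p(s) × length(s) = 1.7742 bits


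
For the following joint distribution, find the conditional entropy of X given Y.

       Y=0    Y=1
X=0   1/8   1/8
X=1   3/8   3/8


H(X|Y) = Σ_y p(y) H(X|Y=y)
  p(Y=0) = 1/2, H(X|Y=0) = 0.8113
  p(Y=1) = 1/2, H(X|Y=1) = 0.8113
H(X|Y) = 0.5000×0.8113 + 0.5000×0.8113 = 0.8113 bits


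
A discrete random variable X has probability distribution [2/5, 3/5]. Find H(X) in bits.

H(X) = -Σ p(x) log₂ p(x)
  -2/5 × log₂(2/5) = 0.5288
  -3/5 × log₂(3/5) = 0.4422
H(X) = 0.9710 bits


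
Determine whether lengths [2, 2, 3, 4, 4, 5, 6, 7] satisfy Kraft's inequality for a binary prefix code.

Kraft inequality: Σ 2^(-l_i) ≤ 1 for prefix-free code
Calculating: 2^(-2) + 2^(-2) + 2^(-3) + 2^(-4) + 2^(-4) + 2^(-5) + 2^(-6) + 2^(-7)
= 0.25 + 0.25 + 0.125 + 0.0625 + 0.0625 + 0.03125 + 0.015625 + 0.0078125
= 0.8047
Since 0.8047 ≤ 1, prefix-free code exists


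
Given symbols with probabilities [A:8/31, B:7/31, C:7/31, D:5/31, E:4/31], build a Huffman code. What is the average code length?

Huffman tree construction:
Combine smallest probabilities repeatedly
Resulting codes:
  A: 10 (length 2)
  B: 00 (length 2)
  C: 01 (length 2)
  D: 111 (length 3)
  E: 110 (length 3)
Average length = Σ p(s) × length(s) = 2.2903 bits


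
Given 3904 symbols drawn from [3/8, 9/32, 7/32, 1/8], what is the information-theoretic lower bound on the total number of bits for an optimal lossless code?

Entropy H = 1.9000 bits/symbol
Minimum bits = H × n = 1.9000 × 3904
= 7417.56 bits


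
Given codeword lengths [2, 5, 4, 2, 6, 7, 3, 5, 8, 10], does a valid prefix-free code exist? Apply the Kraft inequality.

Kraft inequality: Σ 2^(-l_i) ≤ 1 for prefix-free code
Calculating: 2^(-2) + 2^(-5) + 2^(-4) + 2^(-2) + 2^(-6) + 2^(-7) + 2^(-3) + 2^(-5) + 2^(-8) + 2^(-10)
= 0.25 + 0.03125 + 0.0625 + 0.25 + 0.015625 + 0.0078125 + 0.125 + 0.03125 + 0.00390625 + 0.0009765625
= 0.7783
Since 0.7783 ≤ 1, prefix-free code exists


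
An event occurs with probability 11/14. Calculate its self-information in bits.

Information content I(x) = -log₂(p(x))
I = -log₂(11/14) = -log₂(0.7857)
I = 0.3479 bits


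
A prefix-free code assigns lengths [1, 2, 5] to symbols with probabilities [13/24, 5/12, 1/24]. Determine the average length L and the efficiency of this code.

Average length L = Σ p_i × l_i = 1.5833 bits
Entropy H = 1.1964 bits
Efficiency η = H/L × 100% = 75.56%


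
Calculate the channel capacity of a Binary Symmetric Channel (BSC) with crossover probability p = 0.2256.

For BSC with error probability p:
C = 1 - H(p) where H(p) is binary entropy
H(0.2256) = -0.2256 × log₂(0.2256) - 0.7744 × log₂(0.7744)
H(p) = 0.7703
C = 1 - 0.7703 = 0.2297 bits/use


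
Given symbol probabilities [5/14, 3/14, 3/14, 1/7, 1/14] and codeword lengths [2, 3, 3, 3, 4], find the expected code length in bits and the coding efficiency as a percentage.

Average length L = Σ p_i × l_i = 2.7143 bits
Entropy H = 2.1560 bits
Efficiency η = H/L × 100% = 79.43%


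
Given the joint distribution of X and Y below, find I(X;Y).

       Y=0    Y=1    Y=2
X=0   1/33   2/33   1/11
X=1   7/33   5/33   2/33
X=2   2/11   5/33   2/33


H(X) = 1.5014, H(Y) = 1.5300, H(X,Y) = 2.9494
I(X;Y) = H(X) + H(Y) - H(X,Y) = 0.0821 bits


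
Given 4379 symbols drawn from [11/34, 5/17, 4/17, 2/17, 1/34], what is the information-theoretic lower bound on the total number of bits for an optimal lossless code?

Entropy H = 2.0500 bits/symbol
Minimum bits = H × n = 2.0500 × 4379
= 8977.04 bits


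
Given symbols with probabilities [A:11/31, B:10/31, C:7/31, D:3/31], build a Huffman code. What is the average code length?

Huffman tree construction:
Combine smallest probabilities repeatedly
Resulting codes:
  A: 0 (length 1)
  B: 10 (length 2)
  C: 111 (length 3)
  D: 110 (length 3)
Average length = Σ p(s) × length(s) = 1.9677 bits


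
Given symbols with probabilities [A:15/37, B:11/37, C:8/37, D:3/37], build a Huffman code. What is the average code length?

Huffman tree construction:
Combine smallest probabilities repeatedly
Resulting codes:
  A: 0 (length 1)
  B: 10 (length 2)
  C: 111 (length 3)
  D: 110 (length 3)
Average length = Σ p(s) × length(s) = 1.8919 bits


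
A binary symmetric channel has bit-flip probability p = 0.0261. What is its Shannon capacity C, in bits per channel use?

For BSC with error probability p:
C = 1 - H(p) where H(p) is binary entropy
H(0.0261) = -0.0261 × log₂(0.0261) - 0.9739 × log₂(0.9739)
H(p) = 0.1744
C = 1 - 0.1744 = 0.8256 bits/use


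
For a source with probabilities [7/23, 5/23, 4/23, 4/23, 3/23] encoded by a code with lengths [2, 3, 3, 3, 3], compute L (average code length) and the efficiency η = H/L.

Average length L = Σ p_i × l_i = 2.6957 bits
Entropy H = 2.2620 bits
Efficiency η = H/L × 100% = 83.91%


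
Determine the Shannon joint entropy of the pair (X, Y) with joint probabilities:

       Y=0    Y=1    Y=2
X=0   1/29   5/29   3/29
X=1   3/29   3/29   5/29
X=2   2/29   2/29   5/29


H(X,Y) = -Σ p(x,y) log₂ p(x,y)
  p(0,0)=1/29: -0.0345 × log₂(0.0345) = 0.1675
  p(0,1)=5/29: -0.1724 × log₂(0.1724) = 0.4373
  p(0,2)=3/29: -0.1034 × log₂(0.1034) = 0.3386
  p(1,0)=3/29: -0.1034 × log₂(0.1034) = 0.3386
  p(1,1)=3/29: -0.1034 × log₂(0.1034) = 0.3386
  p(1,2)=5/29: -0.1724 × log₂(0.1724) = 0.4373
  p(2,0)=2/29: -0.0690 × log₂(0.0690) = 0.2661
  p(2,1)=2/29: -0.0690 × log₂(0.0690) = 0.2661
  p(2,2)=5/29: -0.1724 × log₂(0.1724) = 0.4373
H(X,Y) = 3.0272 bits


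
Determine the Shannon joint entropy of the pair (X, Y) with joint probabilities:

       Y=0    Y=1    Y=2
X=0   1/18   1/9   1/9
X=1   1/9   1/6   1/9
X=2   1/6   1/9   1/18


H(X,Y) = -Σ p(x,y) log₂ p(x,y)
  p(0,0)=1/18: -0.0556 × log₂(0.0556) = 0.2317
  p(0,1)=1/9: -0.1111 × log₂(0.1111) = 0.3522
  p(0,2)=1/9: -0.1111 × log₂(0.1111) = 0.3522
  p(1,0)=1/9: -0.1111 × log₂(0.1111) = 0.3522
  p(1,1)=1/6: -0.1667 × log₂(0.1667) = 0.4308
  p(1,2)=1/9: -0.1111 × log₂(0.1111) = 0.3522
  p(2,0)=1/6: -0.1667 × log₂(0.1667) = 0.4308
  p(2,1)=1/9: -0.1111 × log₂(0.1111) = 0.3522
  p(2,2)=1/18: -0.0556 × log₂(0.0556) = 0.2317
H(X,Y) = 3.0860 bits


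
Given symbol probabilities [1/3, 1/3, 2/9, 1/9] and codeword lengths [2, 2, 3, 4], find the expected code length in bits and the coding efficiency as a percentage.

Average length L = Σ p_i × l_i = 2.4444 bits
Entropy H = 1.8911 bits
Efficiency η = H/L × 100% = 77.36%


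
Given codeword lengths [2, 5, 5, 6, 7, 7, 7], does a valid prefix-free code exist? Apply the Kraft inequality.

Kraft inequality: Σ 2^(-l_i) ≤ 1 for prefix-free code
Calculating: 2^(-2) + 2^(-5) + 2^(-5) + 2^(-6) + 2^(-7) + 2^(-7) + 2^(-7)
= 0.25 + 0.03125 + 0.03125 + 0.015625 + 0.0078125 + 0.0078125 + 0.0078125
= 0.3516
Since 0.3516 ≤ 1, prefix-free code exists


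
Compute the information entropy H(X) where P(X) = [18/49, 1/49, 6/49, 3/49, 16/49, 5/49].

H(X) = -Σ p(x) log₂ p(x)
  -18/49 × log₂(18/49) = 0.5307
  -1/49 × log₂(1/49) = 0.1146
  -6/49 × log₂(6/49) = 0.3710
  -3/49 × log₂(3/49) = 0.2467
  -16/49 × log₂(16/49) = 0.5273
  -5/49 × log₂(5/49) = 0.3360
H(X) = 2.1263 bits


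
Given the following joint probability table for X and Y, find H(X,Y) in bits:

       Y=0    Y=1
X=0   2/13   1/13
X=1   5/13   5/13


H(X,Y) = -Σ p(x,y) log₂ p(x,y)
  p(0,0)=2/13: -0.1538 × log₂(0.1538) = 0.4155
  p(0,1)=1/13: -0.0769 × log₂(0.0769) = 0.2846
  p(1,0)=5/13: -0.3846 × log₂(0.3846) = 0.5302
  p(1,1)=5/13: -0.3846 × log₂(0.3846) = 0.5302
H(X,Y) = 1.7605 bits


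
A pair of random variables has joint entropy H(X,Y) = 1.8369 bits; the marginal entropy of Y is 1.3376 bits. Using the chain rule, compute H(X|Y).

Chain rule: H(X,Y) = H(X|Y) + H(Y)
H(X|Y) = H(X,Y) - H(Y) = 1.8369 - 1.3376 = 0.4993 bits


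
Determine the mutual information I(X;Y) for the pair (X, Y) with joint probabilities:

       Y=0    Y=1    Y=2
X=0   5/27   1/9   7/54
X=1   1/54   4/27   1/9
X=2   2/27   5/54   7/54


H(X) = 1.5578, H(Y) = 1.5743, H(X,Y) = 3.0299
I(X;Y) = H(X) + H(Y) - H(X,Y) = 0.1022 bits


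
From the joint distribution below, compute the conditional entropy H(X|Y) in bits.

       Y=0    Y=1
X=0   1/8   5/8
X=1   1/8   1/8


H(X|Y) = Σ_y p(y) H(X|Y=y)
  p(Y=0) = 1/4, H(X|Y=0) = 1.0000
  p(Y=1) = 3/4, H(X|Y=1) = 0.6500
H(X|Y) = 0.2500×1.0000 + 0.7500×0.6500 = 0.7375 bits


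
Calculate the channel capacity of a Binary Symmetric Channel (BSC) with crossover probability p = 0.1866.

For BSC with error probability p:
C = 1 - H(p) where H(p) is binary entropy
H(0.1866) = -0.1866 × log₂(0.1866) - 0.8134 × log₂(0.8134)
H(p) = 0.6943
C = 1 - 0.6943 = 0.3057 bits/use


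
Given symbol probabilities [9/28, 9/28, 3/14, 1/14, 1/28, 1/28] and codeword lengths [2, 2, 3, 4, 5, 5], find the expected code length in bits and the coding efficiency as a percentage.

Average length L = Σ p_i × l_i = 2.5714 bits
Entropy H = 2.1442 bits
Efficiency η = H/L × 100% = 83.39%


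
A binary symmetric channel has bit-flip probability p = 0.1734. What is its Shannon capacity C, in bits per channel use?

For BSC with error probability p:
C = 1 - H(p) where H(p) is binary entropy
H(0.1734) = -0.1734 × log₂(0.1734) - 0.8266 × log₂(0.8266)
H(p) = 0.6654
C = 1 - 0.6654 = 0.3346 bits/use


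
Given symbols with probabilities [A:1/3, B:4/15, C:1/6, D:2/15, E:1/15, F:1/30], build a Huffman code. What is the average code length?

Huffman tree construction:
Combine smallest probabilities repeatedly
Resulting codes:
  A: 11 (length 2)
  B: 10 (length 2)
  C: 00 (length 2)
  D: 011 (length 3)
  E: 0101 (length 4)
  F: 0100 (length 4)
Average length = Σ p(s) × length(s) = 2.3333 bits


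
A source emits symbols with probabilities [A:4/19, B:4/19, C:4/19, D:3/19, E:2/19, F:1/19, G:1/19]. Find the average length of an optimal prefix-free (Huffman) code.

Huffman tree construction:
Combine smallest probabilities repeatedly
Resulting codes:
  A: 111 (length 3)
  B: 00 (length 2)
  C: 01 (length 2)
  D: 110 (length 3)
  E: 100 (length 3)
  F: 1010 (length 4)
  G: 1011 (length 4)
Average length = Σ p(s) × length(s) = 2.6842 bits


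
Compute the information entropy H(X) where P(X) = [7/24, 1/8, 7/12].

H(X) = -Σ p(x) log₂ p(x)
  -7/24 × log₂(7/24) = 0.5185
  -1/8 × log₂(1/8) = 0.3750
  -7/12 × log₂(7/12) = 0.4536
H(X) = 1.3471 bits


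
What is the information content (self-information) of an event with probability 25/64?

Information content I(x) = -log₂(p(x))
I = -log₂(25/64) = -log₂(0.3906)
I = 1.3561 bits


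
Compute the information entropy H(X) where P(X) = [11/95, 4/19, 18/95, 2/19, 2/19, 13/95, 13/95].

H(X) = -Σ p(x) log₂ p(x)
  -11/95 × log₂(11/95) = 0.3602
  -4/19 × log₂(4/19) = 0.4732
  -18/95 × log₂(18/95) = 0.4547
  -2/19 × log₂(2/19) = 0.3419
  -2/19 × log₂(2/19) = 0.3419
  -13/95 × log₂(13/95) = 0.3927
  -13/95 × log₂(13/95) = 0.3927
H(X) = 2.7572 bits


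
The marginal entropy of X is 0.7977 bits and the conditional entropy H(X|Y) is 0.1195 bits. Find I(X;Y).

I(X;Y) = H(X) - H(X|Y)
I(X;Y) = 0.7977 - 0.1195 = 0.6782 bits


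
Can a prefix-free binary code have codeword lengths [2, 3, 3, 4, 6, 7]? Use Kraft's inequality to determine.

Kraft inequality: Σ 2^(-l_i) ≤ 1 for prefix-free code
Calculating: 2^(-2) + 2^(-3) + 2^(-3) + 2^(-4) + 2^(-6) + 2^(-7)
= 0.25 + 0.125 + 0.125 + 0.0625 + 0.015625 + 0.0078125
= 0.5859
Since 0.5859 ≤ 1, prefix-free code exists


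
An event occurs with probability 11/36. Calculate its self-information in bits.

Information content I(x) = -log₂(p(x))
I = -log₂(11/36) = -log₂(0.3056)
I = 1.7105 bits


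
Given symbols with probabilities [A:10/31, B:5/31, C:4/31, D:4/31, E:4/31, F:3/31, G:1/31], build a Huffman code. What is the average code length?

Huffman tree construction:
Combine smallest probabilities repeatedly
Resulting codes:
  A: 11 (length 2)
  B: 00 (length 2)
  C: 010 (length 3)
  D: 011 (length 3)
  E: 100 (length 3)
  F: 1011 (length 4)
  G: 1010 (length 4)
Average length = Σ p(s) × length(s) = 2.6452 bits


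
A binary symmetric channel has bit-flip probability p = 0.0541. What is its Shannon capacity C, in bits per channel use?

For BSC with error probability p:
C = 1 - H(p) where H(p) is binary entropy
H(0.0541) = -0.0541 × log₂(0.0541) - 0.9459 × log₂(0.9459)
H(p) = 0.3036
C = 1 - 0.3036 = 0.6964 bits/use


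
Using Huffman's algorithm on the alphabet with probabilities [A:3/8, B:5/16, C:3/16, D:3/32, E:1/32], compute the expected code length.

Huffman tree construction:
Combine smallest probabilities repeatedly
Resulting codes:
  A: 0 (length 1)
  B: 10 (length 2)
  C: 111 (length 3)
  D: 1101 (length 4)
  E: 1100 (length 4)
Average length = Σ p(s) × length(s) = 2.0625 bits


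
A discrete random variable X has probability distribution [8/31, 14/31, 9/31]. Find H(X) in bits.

H(X) = -Σ p(x) log₂ p(x)
  -8/31 × log₂(8/31) = 0.5043
  -14/31 × log₂(14/31) = 0.5179
  -9/31 × log₂(9/31) = 0.5180
H(X) = 1.5403 bits


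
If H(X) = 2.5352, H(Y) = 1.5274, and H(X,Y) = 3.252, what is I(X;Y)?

I(X;Y) = H(X) + H(Y) - H(X,Y)
I(X;Y) = 2.5352 + 1.5274 - 3.252 = 0.8106 bits


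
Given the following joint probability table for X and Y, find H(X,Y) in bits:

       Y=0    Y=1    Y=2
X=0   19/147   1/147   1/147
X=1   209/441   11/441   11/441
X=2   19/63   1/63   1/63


H(X,Y) = -Σ p(x,y) log₂ p(x,y)
  p(0,0)=19/147: -0.1293 × log₂(0.1293) = 0.3815
  p(0,1)=1/147: -0.0068 × log₂(0.0068) = 0.0490
  p(0,2)=1/147: -0.0068 × log₂(0.0068) = 0.0490
  p(1,0)=209/441: -0.4739 × log₂(0.4739) = 0.5105
  p(1,1)=11/441: -0.0249 × log₂(0.0249) = 0.1328
  p(1,2)=11/441: -0.0249 × log₂(0.0249) = 0.1328
  p(2,0)=19/63: -0.3016 × log₂(0.3016) = 0.5216
  p(2,1)=1/63: -0.0159 × log₂(0.0159) = 0.0949
  p(2,2)=1/63: -0.0159 × log₂(0.0159) = 0.0949
H(X,Y) = 1.9670 bits


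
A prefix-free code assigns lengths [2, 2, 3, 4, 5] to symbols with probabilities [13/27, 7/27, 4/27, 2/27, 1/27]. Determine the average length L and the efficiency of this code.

Average length L = Σ p_i × l_i = 2.4074 bits
Entropy H = 1.8750 bits
Efficiency η = H/L × 100% = 77.88%


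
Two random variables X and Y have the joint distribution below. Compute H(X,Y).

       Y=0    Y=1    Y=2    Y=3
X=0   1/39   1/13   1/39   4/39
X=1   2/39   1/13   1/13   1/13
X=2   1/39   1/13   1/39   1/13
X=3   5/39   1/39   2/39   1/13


H(X,Y) = -Σ p(x,y) log₂ p(x,y)
  p(0,0)=1/39: -0.0256 × log₂(0.0256) = 0.1355
  p(0,1)=1/13: -0.0769 × log₂(0.0769) = 0.2846
  p(0,2)=1/39: -0.0256 × log₂(0.0256) = 0.1355
  p(0,3)=4/39: -0.1026 × log₂(0.1026) = 0.3370
  p(1,0)=2/39: -0.0513 × log₂(0.0513) = 0.2198
  p(1,1)=1/13: -0.0769 × log₂(0.0769) = 0.2846
  p(1,2)=1/13: -0.0769 × log₂(0.0769) = 0.2846
  p(1,3)=1/13: -0.0769 × log₂(0.0769) = 0.2846
  p(2,0)=1/39: -0.0256 × log₂(0.0256) = 0.1355
  p(2,1)=1/13: -0.0769 × log₂(0.0769) = 0.2846
  p(2,2)=1/39: -0.0256 × log₂(0.0256) = 0.1355
  p(2,3)=1/13: -0.0769 × log₂(0.0769) = 0.2846
  p(3,0)=5/39: -0.1282 × log₂(0.1282) = 0.3799
  p(3,1)=1/39: -0.0256 × log₂(0.0256) = 0.1355
  p(3,2)=2/39: -0.0513 × log₂(0.0513) = 0.2198
  p(3,3)=1/13: -0.0769 × log₂(0.0769) = 0.2846
H(X,Y) = 3.8266 bits


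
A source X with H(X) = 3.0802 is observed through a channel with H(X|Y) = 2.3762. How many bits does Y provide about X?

I(X;Y) = H(X) - H(X|Y)
I(X;Y) = 3.0802 - 2.3762 = 0.704 bits


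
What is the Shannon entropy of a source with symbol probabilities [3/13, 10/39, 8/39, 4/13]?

H(X) = -Σ p(x) log₂ p(x)
  -3/13 × log₂(3/13) = 0.4882
  -10/39 × log₂(10/39) = 0.5035
  -8/39 × log₂(8/39) = 0.4688
  -4/13 × log₂(4/13) = 0.5232
H(X) = 1.9837 bits
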